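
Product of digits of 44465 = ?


4 × 4 × 4 × 6 × 5 = 1920


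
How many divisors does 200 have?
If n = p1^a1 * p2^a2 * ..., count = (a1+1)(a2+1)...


200 = 2^3 × 5^2
d(200) = (3+1) × (2+1) = 12

12 divisors


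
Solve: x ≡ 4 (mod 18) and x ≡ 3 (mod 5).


M = 18*5 = 90
M1 = M/18 = 5, M2 = M/5 = 18
M1^(-1) mod 18 = 11, M2^(-1) mod 5 = 2
x = 4*5*11 + 3*18*2 = 328
328 mod 90 = 58
Check: 58 mod 18 = 4 ✓, 58 mod 5 = 3 ✓

x ≡ 58 (mod 90)


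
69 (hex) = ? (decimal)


69 (base 16) = 105 (decimal)
105 (decimal) = 105 (base 10)


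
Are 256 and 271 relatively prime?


Euclidean algorithm:
271 = 1 * 256 + 15
256 = 17 * 15 + 1
15 = 15 * 1 + 0
GCD(256, 271) = 1

Yes, coprime (GCD = 1)


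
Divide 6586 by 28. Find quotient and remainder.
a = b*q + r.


6586 = 28 * 235 + 6
Check: 6580 + 6 = 6586

q = 235, r = 6


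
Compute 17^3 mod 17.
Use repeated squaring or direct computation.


17^1 mod 17 = 0
17^2 mod 17 = 0
17^3 mod 17 = 0


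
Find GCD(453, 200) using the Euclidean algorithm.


453 = 2 * 200 + 53
200 = 3 * 53 + 41
53 = 1 * 41 + 12
41 = 3 * 12 + 5
12 = 2 * 5 + 2
5 = 2 * 2 + 1
2 = 2 * 1 + 0
GCD = 1


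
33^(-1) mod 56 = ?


Use the extended Euclidean algorithm on (56, 33); each row r = 56*s + 33*t:
r=56, s=1, t=0
r=33, s=0, t=1
q=1: r=23, s=1, t=-1   [56*(1) + 33*(-1) = 23]
q=1: r=10, s=-1, t=2   [56*(-1) + 33*(2) = 10]
q=2: r=3, s=3, t=-5   [56*(3) + 33*(-5) = 3]
q=3: r=1, s=-10, t=17   [56*(-10) + 33*(17) = 1]
q=3: r=0, s=33, t=-56   [56*(33) + 33*(-56) = 0]
GCD = 1 with t = 17, so 33*(17) ≡ 1 (mod 56)
Inverse = 17 mod 56 = 17
Check: 33 * 17 = 561 ≡ 1 (mod 56)

33^(-1) ≡ 17 (mod 56)


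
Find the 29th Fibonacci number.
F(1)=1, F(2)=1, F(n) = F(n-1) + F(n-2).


Sequence: 1, 1, 2, 3, 5, 8, 13, 21, 34, 55, 89, 144, 233, 377, 610, 987, 1597, 2584, 4181, 6765, 10946, 17711, 28657, 46368, 75025, 121393, 196418, 317811, 514229
F(29) = 514229


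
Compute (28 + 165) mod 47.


28 + 165 = 193
193 mod 47 = 5


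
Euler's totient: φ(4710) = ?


4710 = 2 × 3 × 5 × 157
Prime factors: 2, 3, 5, 157
φ(4710) = 4710 × (1-1/2) × (1-1/3) × (1-1/5) × (1-1/157)
= 4710 × 1/2 × 2/3 × 4/5 × 156/157 = 1248

φ(4710) = 1248


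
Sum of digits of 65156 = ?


6 + 5 + 1 + 5 + 6 = 23


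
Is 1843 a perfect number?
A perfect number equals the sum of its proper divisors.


Proper divisors of 1843: 1, 19, 97
Sum = 1 + 19 + 97 = 117

No, 1843 is not perfect (117 ≠ 1843)


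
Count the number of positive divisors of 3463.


3463 = 3463^1
d(3463) = (1+1) = 2

2 divisors


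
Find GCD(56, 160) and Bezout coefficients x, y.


Tabular extended Euclidean (each row: r = 56*s + 160*t):
r=56, s=1, t=0
r=160, s=0, t=1
q=0: r=56, s=1, t=0   [56*(1) + 160*(0) = 56]
q=2: r=48, s=-2, t=1   [56*(-2) + 160*(1) = 48]
q=1: r=8, s=3, t=-1   [56*(3) + 160*(-1) = 8]
q=6: r=0, s=-20, t=7   [56*(-20) + 160*(7) = 0]
GCD = 8; from the row with r=8: x=3, y=-1
Check: 56*(3) + 160*(-1) = 168 - 160 = 8

GCD = 8, x = 3, y = -1


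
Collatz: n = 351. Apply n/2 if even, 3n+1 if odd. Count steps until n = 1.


351 → 1054 → 527 → 1582 → 791 → 2374 → 1187 → 3562 → 1781 → 5344 → 2672 → 1336 → 668 → 334 → 167 → 502 → 251 → 754 → 377 → 1132 → 566 → 283 → 850 → 425 → 1276 → 638 → 319 → 958 → 479 → 1438 → 719 → 2158 → 1079 → 3238 → 1619 → 4858 → 2429 → 7288 → 3644 → 1822 → 911 → 2734 → 1367 → 4102 → 2051 → 6154 → 3077 → 9232 → 4616 → 2308 → 1154 → 577 → 1732 → 866 → 433 → 1300 → 650 → 325 → 976 → 488 → 244 → 122 → 61 → 184 → 92 → 46 → 23 → 70 → 35 → 106 → 53 → 160 → 80 → 40 → 20 → 10 → 5 → 16 → 8 → 4 → 2 → 1
Total steps = 81

81 steps


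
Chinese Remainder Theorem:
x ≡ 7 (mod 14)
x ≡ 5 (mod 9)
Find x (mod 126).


M = 14*9 = 126
M1 = M/14 = 9, M2 = M/9 = 14
M1^(-1) mod 14 = 11, M2^(-1) mod 9 = 2
x = 7*9*11 + 5*14*2 = 833
833 mod 126 = 77
Check: 77 mod 14 = 7 ✓, 77 mod 9 = 5 ✓

x ≡ 77 (mod 126)


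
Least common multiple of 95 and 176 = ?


GCD(95, 176) = 1
LCM = 95*176/1 = 16720/1 = 16720

LCM = 16720


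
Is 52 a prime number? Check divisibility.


52 / 2 = 26 (exact division)
52 is NOT prime.

No, 52 is not prime


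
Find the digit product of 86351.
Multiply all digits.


8 × 6 × 3 × 5 × 1 = 720


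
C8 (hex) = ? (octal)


C8 (base 16) = 200 (decimal)
200 (decimal) = 310 (base 8)


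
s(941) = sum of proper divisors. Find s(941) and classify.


Proper divisors: 1
Sum = 1 = 1
1 < 941 → deficient

s(941) = 1 (deficient)


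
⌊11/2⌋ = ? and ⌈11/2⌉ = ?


11/2 = 5.5000
floor = 5
ceil = 6

floor = 5, ceil = 6


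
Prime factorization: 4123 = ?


4123 / 7 = 589
589 / 19 = 31
31 / 31 = 1
4123 = 7 × 19 × 31


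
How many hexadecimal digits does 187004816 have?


187004816 in base 16 = B257790
Number of digits = 7

7 digits (base 16)


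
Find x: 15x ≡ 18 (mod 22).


GCD(15, 22) = 1, unique solution
a^(-1) mod 22 = 3
x = 3 * 18 mod 22 = 10

x ≡ 10 (mod 22)


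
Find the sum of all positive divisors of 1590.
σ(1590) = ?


Divisors of 1590: 1, 2, 3, 5, 6, 10, 15, 30, 53, 106, 159, 265, 318, 530, 795, 1590
Sum = 1 + 2 + 3 + 5 + 6 + 10 + 15 + 30 + 53 + 106 + 159 + 265 + 318 + 530 + 795 + 1590 = 3888

σ(1590) = 3888


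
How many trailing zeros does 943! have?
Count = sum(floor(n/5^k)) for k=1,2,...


floor(943/5) = 188
floor(943/25) = 37
floor(943/125) = 7
floor(943/625) = 1
Total = 233

233 trailing zeros


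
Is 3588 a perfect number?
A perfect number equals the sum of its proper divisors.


Proper divisors of 3588: 1, 2, 3, 4, 6, 12, 13, 23, 26, 39, 46, 52, 69, 78, 92, 138, 156, 276, 299, 598, 897, 1196, 1794
Sum = 1 + 2 + 3 + 4 + 6 + 12 + 13 + 23 + 26 + 39 + 46 + 52 + 69 + 78 + 92 + 138 + 156 + 276 + 299 + 598 + 897 + 1196 + 1794 = 5820

No, 3588 is not perfect (5820 ≠ 3588)


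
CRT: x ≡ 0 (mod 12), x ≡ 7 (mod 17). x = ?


M = 12*17 = 204
M1 = M/12 = 17, M2 = M/17 = 12
M1^(-1) mod 12 = 5, M2^(-1) mod 17 = 10
x = 0*17*5 + 7*12*10 = 840
840 mod 204 = 24
Check: 24 mod 12 = 0 ✓, 24 mod 17 = 7 ✓

x ≡ 24 (mod 204)


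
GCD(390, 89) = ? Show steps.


390 = 4 * 89 + 34
89 = 2 * 34 + 21
34 = 1 * 21 + 13
21 = 1 * 13 + 8
13 = 1 * 8 + 5
8 = 1 * 5 + 3
5 = 1 * 3 + 2
3 = 1 * 2 + 1
2 = 2 * 1 + 0
GCD = 1


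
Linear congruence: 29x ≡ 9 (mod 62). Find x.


GCD(29, 62) = 1, unique solution
a^(-1) mod 62 = 15
x = 15 * 9 mod 62 = 11

x ≡ 11 (mod 62)


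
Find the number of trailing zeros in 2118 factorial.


floor(2118/5) = 423
floor(2118/25) = 84
floor(2118/125) = 16
floor(2118/625) = 3
Total = 526

526 trailing zeros


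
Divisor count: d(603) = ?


603 = 3^2 × 67^1
d(603) = (2+1) × (1+1) = 6

6 divisors


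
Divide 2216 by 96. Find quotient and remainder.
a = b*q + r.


2216 = 96 * 23 + 8
Check: 2208 + 8 = 2216

q = 23, r = 8


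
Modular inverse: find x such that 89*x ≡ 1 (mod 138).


Use the extended Euclidean algorithm on (138, 89); each row r = 138*s + 89*t:
r=138, s=1, t=0
r=89, s=0, t=1
q=1: r=49, s=1, t=-1   [138*(1) + 89*(-1) = 49]
q=1: r=40, s=-1, t=2   [138*(-1) + 89*(2) = 40]
q=1: r=9, s=2, t=-3   [138*(2) + 89*(-3) = 9]
q=4: r=4, s=-9, t=14   [138*(-9) + 89*(14) = 4]
q=2: r=1, s=20, t=-31   [138*(20) + 89*(-31) = 1]
q=4: r=0, s=-89, t=138   [138*(-89) + 89*(138) = 0]
GCD = 1 with t = -31, so 89*(-31) ≡ 1 (mod 138)
Inverse = -31 mod 138 = 107
Check: 89 * 107 = 9523 ≡ 1 (mod 138)

89^(-1) ≡ 107 (mod 138)


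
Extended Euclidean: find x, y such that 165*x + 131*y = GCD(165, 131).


Tabular extended Euclidean (each row: r = 165*s + 131*t):
r=165, s=1, t=0
r=131, s=0, t=1
q=1: r=34, s=1, t=-1   [165*(1) + 131*(-1) = 34]
q=3: r=29, s=-3, t=4   [165*(-3) + 131*(4) = 29]
q=1: r=5, s=4, t=-5   [165*(4) + 131*(-5) = 5]
q=5: r=4, s=-23, t=29   [165*(-23) + 131*(29) = 4]
q=1: r=1, s=27, t=-34   [165*(27) + 131*(-34) = 1]
q=4: r=0, s=-131, t=165   [165*(-131) + 131*(165) = 0]
GCD = 1; from the row with r=1: x=27, y=-34
Check: 165*(27) + 131*(-34) = 4455 - 4454 = 1

GCD = 1, x = 27, y = -34


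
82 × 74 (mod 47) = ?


82 × 74 = 6068
6068 mod 47 = 5


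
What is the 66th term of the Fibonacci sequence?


Sequence: 1, 1, 2, 3, 5, 8, 13, 21, 34, 55, 89, 144, 233, 377, 610, 987, 1597, 2584, 4181, 6765, 10946, 17711, 28657, 46368, 75025, 121393, 196418, 317811, 514229, 832040, 1346269, 2178309, 3524578, 5702887, 9227465, 14930352, 24157817, 39088169, 63245986, 102334155, 165580141, 267914296, 433494437, 701408733, 1134903170, 1836311903, 2971215073, 4807526976, 7778742049, 12586269025, 20365011074, 32951280099, 53316291173, 86267571272, 139583862445, 225851433717, 365435296162, 591286729879, 956722026041, 1548008755920, 2504730781961, 4052739537881, 6557470319842, 10610209857723, 17167680177565, 27777890035288
F(66) = 27777890035288


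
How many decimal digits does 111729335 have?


111729335 has 9 digits in base 10
floor(log10(111729335)) + 1 = floor(8.0482) + 1 = 9

9 digits (base 10)


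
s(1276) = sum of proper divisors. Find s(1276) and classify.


Proper divisors: 1, 2, 4, 11, 22, 29, 44, 58, 116, 319, 638
Sum = 1 + 2 + 4 + 11 + 22 + 29 + 44 + 58 + 116 + 319 + 638 = 1244
1244 < 1276 → deficient

s(1276) = 1244 (deficient)


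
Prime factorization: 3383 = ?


3383 / 17 = 199
199 / 199 = 1
3383 = 17 × 199


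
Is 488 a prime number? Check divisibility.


488 / 2 = 244 (exact division)
488 is NOT prime.

No, 488 is not prime


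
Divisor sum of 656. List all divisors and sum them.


Divisors of 656: 1, 2, 4, 8, 16, 41, 82, 164, 328, 656
Sum = 1 + 2 + 4 + 8 + 16 + 41 + 82 + 164 + 328 + 656 = 1302

σ(656) = 1302


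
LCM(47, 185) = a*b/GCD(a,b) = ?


GCD(47, 185) = 1
LCM = 47*185/1 = 8695/1 = 8695

LCM = 8695


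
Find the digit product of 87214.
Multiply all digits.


8 × 7 × 2 × 1 × 4 = 448


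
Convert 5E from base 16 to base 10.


5E (base 16) = 94 (decimal)
94 (decimal) = 94 (base 10)


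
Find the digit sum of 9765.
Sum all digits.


9 + 7 + 6 + 5 = 27


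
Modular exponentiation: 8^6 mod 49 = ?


8^1 mod 49 = 8
8^2 mod 49 = 15
8^3 mod 49 = 22
8^4 mod 49 = 29
8^5 mod 49 = 36
8^6 mod 49 = 43


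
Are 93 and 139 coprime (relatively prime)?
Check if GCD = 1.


Euclidean algorithm:
139 = 1 * 93 + 46
93 = 2 * 46 + 1
46 = 46 * 1 + 0
GCD(93, 139) = 1

Yes, coprime (GCD = 1)


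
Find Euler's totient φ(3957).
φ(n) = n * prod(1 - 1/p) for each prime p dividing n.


3957 = 3 × 1319
Prime factors: 3, 1319
φ(3957) = 3957 × (1-1/3) × (1-1/1319)
= 3957 × 2/3 × 1318/1319 = 2636

φ(3957) = 2636


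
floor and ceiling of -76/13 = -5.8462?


-76/13 = -5.8462
floor = -6
ceil = -5

floor = -6, ceil = -5


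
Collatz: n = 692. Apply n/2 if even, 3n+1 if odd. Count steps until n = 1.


692 → 346 → 173 → 520 → 260 → 130 → 65 → 196 → 98 → 49 → 148 → 74 → 37 → 112 → 56 → 28 → 14 → 7 → 22 → 11 → 34 → 17 → 52 → 26 → 13 → 40 → 20 → 10 → 5 → 16 → 8 → 4 → 2 → 1
Total steps = 33

33 steps


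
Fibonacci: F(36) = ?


Sequence: 1, 1, 2, 3, 5, 8, 13, 21, 34, 55, 89, 144, 233, 377, 610, 987, 1597, 2584, 4181, 6765, 10946, 17711, 28657, 46368, 75025, 121393, 196418, 317811, 514229, 832040, 1346269, 2178309, 3524578, 5702887, 9227465, 14930352
F(36) = 14930352


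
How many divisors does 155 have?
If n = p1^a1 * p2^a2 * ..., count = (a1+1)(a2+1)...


155 = 5^1 × 31^1
d(155) = (1+1) × (1+1) = 4

4 divisors


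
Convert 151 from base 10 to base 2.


151 (base 10) = 151 (decimal)
151 (decimal) = 10010111 (base 2)


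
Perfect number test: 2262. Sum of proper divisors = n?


Proper divisors of 2262: 1, 2, 3, 6, 13, 26, 29, 39, 58, 78, 87, 174, 377, 754, 1131
Sum = 1 + 2 + 3 + 6 + 13 + 26 + 29 + 39 + 58 + 78 + 87 + 174 + 377 + 754 + 1131 = 2778

No, 2262 is not perfect (2778 ≠ 2262)


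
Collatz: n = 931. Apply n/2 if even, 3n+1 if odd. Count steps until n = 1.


931 → 2794 → 1397 → 4192 → 2096 → 1048 → 524 → 262 → 131 → 394 → 197 → 592 → 296 → 148 → 74 → 37 → 112 → 56 → 28 → 14 → 7 → 22 → 11 → 34 → 17 → 52 → 26 → 13 → 40 → 20 → 10 → 5 → 16 → 8 → 4 → 2 → 1
Total steps = 36

36 steps


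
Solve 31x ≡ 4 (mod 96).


GCD(31, 96) = 1, unique solution
a^(-1) mod 96 = 31
x = 31 * 4 mod 96 = 28

x ≡ 28 (mod 96)


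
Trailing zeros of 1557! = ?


floor(1557/5) = 311
floor(1557/25) = 62
floor(1557/125) = 12
floor(1557/625) = 2
Total = 387

387 trailing zeros


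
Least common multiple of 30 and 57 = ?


GCD(30, 57) = 3
LCM = 30*57/3 = 1710/3 = 570

LCM = 570


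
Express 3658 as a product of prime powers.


3658 / 2 = 1829
1829 / 31 = 59
59 / 59 = 1
3658 = 2 × 31 × 59


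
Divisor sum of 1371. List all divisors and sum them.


Divisors of 1371: 1, 3, 457, 1371
Sum = 1 + 3 + 457 + 1371 = 1832

σ(1371) = 1832


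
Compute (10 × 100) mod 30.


10 × 100 = 1000
1000 mod 30 = 10


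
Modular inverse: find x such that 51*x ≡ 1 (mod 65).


Use the extended Euclidean algorithm on (65, 51); each row r = 65*s + 51*t:
r=65, s=1, t=0
r=51, s=0, t=1
q=1: r=14, s=1, t=-1   [65*(1) + 51*(-1) = 14]
q=3: r=9, s=-3, t=4   [65*(-3) + 51*(4) = 9]
q=1: r=5, s=4, t=-5   [65*(4) + 51*(-5) = 5]
q=1: r=4, s=-7, t=9   [65*(-7) + 51*(9) = 4]
q=1: r=1, s=11, t=-14   [65*(11) + 51*(-14) = 1]
q=4: r=0, s=-51, t=65   [65*(-51) + 51*(65) = 0]
GCD = 1 with t = -14, so 51*(-14) ≡ 1 (mod 65)
Inverse = -14 mod 65 = 51
Check: 51 * 51 = 2601 ≡ 1 (mod 65)

51^(-1) ≡ 51 (mod 65)


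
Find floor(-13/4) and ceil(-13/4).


-13/4 = -3.2500
floor = -4
ceil = -3

floor = -4, ceil = -3


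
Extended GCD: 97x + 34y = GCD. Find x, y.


Tabular extended Euclidean (each row: r = 97*s + 34*t):
r=97, s=1, t=0
r=34, s=0, t=1
q=2: r=29, s=1, t=-2   [97*(1) + 34*(-2) = 29]
q=1: r=5, s=-1, t=3   [97*(-1) + 34*(3) = 5]
q=5: r=4, s=6, t=-17   [97*(6) + 34*(-17) = 4]
q=1: r=1, s=-7, t=20   [97*(-7) + 34*(20) = 1]
q=4: r=0, s=34, t=-97   [97*(34) + 34*(-97) = 0]
GCD = 1; from the row with r=1: x=-7, y=20
Check: 97*(-7) + 34*(20) = -679 + 680 = 1

GCD = 1, x = -7, y = 20


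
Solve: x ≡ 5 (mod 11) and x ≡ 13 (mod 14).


M = 11*14 = 154
M1 = M/11 = 14, M2 = M/14 = 11
M1^(-1) mod 11 = 4, M2^(-1) mod 14 = 9
x = 5*14*4 + 13*11*9 = 1567
1567 mod 154 = 27
Check: 27 mod 11 = 5 ✓, 27 mod 14 = 13 ✓

x ≡ 27 (mod 154)


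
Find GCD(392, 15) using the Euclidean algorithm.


392 = 26 * 15 + 2
15 = 7 * 2 + 1
2 = 2 * 1 + 0
GCD = 1


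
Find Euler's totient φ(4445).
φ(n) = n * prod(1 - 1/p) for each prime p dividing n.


4445 = 5 × 7 × 127
Prime factors: 5, 7, 127
φ(4445) = 4445 × (1-1/5) × (1-1/7) × (1-1/127)
= 4445 × 4/5 × 6/7 × 126/127 = 3024

φ(4445) = 3024


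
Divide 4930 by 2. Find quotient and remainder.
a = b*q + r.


4930 = 2 * 2465 + 0
Check: 4930 + 0 = 4930

q = 2465, r = 0


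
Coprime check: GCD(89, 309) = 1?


Euclidean algorithm:
309 = 3 * 89 + 42
89 = 2 * 42 + 5
42 = 8 * 5 + 2
5 = 2 * 2 + 1
2 = 2 * 1 + 0
GCD(89, 309) = 1

Yes, coprime (GCD = 1)


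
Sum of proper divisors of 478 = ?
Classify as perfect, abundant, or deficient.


Proper divisors: 1, 2, 239
Sum = 1 + 2 + 239 = 242
242 < 478 → deficient

s(478) = 242 (deficient)


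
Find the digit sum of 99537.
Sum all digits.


9 + 9 + 5 + 3 + 7 = 33


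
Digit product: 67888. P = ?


6 × 7 × 8 × 8 × 8 = 21504


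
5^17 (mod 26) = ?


5^1 mod 26 = 5
5^2 mod 26 = 25
5^3 mod 26 = 21
5^4 mod 26 = 1
5^5 mod 26 = 5
5^6 mod 26 = 25
5^7 mod 26 = 21
5^8 mod 26 = 1
5^9 mod 26 = 5
5^10 mod 26 = 25
5^11 mod 26 = 21
5^12 mod 26 = 1
5^13 mod 26 = 5
5^14 mod 26 = 25
5^15 mod 26 = 21
5^16 mod 26 = 1
5^17 mod 26 = 5


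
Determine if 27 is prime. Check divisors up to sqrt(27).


27 / 3 = 9 (exact division)
27 is NOT prime.

No, 27 is not prime


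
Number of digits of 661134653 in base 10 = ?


661134653 has 9 digits in base 10
floor(log10(661134653)) + 1 = floor(8.8203) + 1 = 9

9 digits (base 10)


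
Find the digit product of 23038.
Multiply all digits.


2 × 3 × 0 × 3 × 8 = 0


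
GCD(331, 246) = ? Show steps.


331 = 1 * 246 + 85
246 = 2 * 85 + 76
85 = 1 * 76 + 9
76 = 8 * 9 + 4
9 = 2 * 4 + 1
4 = 4 * 1 + 0
GCD = 1


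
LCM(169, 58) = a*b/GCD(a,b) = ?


GCD(169, 58) = 1
LCM = 169*58/1 = 9802/1 = 9802

LCM = 9802


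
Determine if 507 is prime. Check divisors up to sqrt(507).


507 / 3 = 169 (exact division)
507 is NOT prime.

No, 507 is not prime


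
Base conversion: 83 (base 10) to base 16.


83 (base 10) = 83 (decimal)
83 (decimal) = 53 (base 16)


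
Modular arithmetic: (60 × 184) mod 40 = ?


60 × 184 = 11040
11040 mod 40 = 0


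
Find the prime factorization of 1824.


1824 / 2 = 912
912 / 2 = 456
456 / 2 = 228
228 / 2 = 114
114 / 2 = 57
57 / 3 = 19
19 / 19 = 1
1824 = 2^5 × 3 × 19


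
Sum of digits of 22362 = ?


2 + 2 + 3 + 6 + 2 = 15


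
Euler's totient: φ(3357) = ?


3357 = 3^2 × 373
Prime factors: 3, 373
φ(3357) = 3357 × (1-1/3) × (1-1/373)
= 3357 × 2/3 × 372/373 = 2232

φ(3357) = 2232


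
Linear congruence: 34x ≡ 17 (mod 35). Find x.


GCD(34, 35) = 1, unique solution
a^(-1) mod 35 = 34
x = 34 * 17 mod 35 = 18

x ≡ 18 (mod 35)


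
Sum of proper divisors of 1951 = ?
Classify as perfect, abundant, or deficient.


Proper divisors: 1
Sum = 1 = 1
1 < 1951 → deficient

s(1951) = 1 (deficient)


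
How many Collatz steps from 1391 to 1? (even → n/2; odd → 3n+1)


1391 → 4174 → 2087 → 6262 → 3131 → 9394 → 4697 → 14092 → 7046 → 3523 → 10570 → 5285 → 15856 → 7928 → 3964 → 1982 → 991 → 2974 → 1487 → 4462 → 2231 → 6694 → 3347 → 10042 → 5021 → 15064 → 7532 → 3766 → 1883 → 5650 → 2825 → 8476 → 4238 → 2119 → 6358 → 3179 → 9538 → 4769 → 14308 → 7154 → 3577 → 10732 → 5366 → 2683 → 8050 → 4025 → 12076 → 6038 → 3019 → 9058 → 4529 → 13588 → 6794 → 3397 → 10192 → 5096 → 2548 → 1274 → 637 → 1912 → 956 → 478 → 239 → 718 → 359 → 1078 → 539 → 1618 → 809 → 2428 → 1214 → 607 → 1822 → 911 → 2734 → 1367 → 4102 → 2051 → 6154 → 3077 → 9232 → 4616 → 2308 → 1154 → 577 → 1732 → 866 → 433 → 1300 → 650 → 325 → 976 → 488 → 244 → 122 → 61 → 184 → 92 → 46 → 23 → 70 → 35 → 106 → 53 → 160 → 80 → 40 → 20 → 10 → 5 → 16 → 8 → 4 → 2 → 1
Total steps = 114

114 steps


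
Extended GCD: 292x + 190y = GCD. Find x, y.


Tabular extended Euclidean (each row: r = 292*s + 190*t):
r=292, s=1, t=0
r=190, s=0, t=1
q=1: r=102, s=1, t=-1   [292*(1) + 190*(-1) = 102]
q=1: r=88, s=-1, t=2   [292*(-1) + 190*(2) = 88]
q=1: r=14, s=2, t=-3   [292*(2) + 190*(-3) = 14]
q=6: r=4, s=-13, t=20   [292*(-13) + 190*(20) = 4]
q=3: r=2, s=41, t=-63   [292*(41) + 190*(-63) = 2]
q=2: r=0, s=-95, t=146   [292*(-95) + 190*(146) = 0]
GCD = 2; from the row with r=2: x=41, y=-63
Check: 292*(41) + 190*(-63) = 11972 - 11970 = 2

GCD = 2, x = 41, y = -63


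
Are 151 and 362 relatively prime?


Euclidean algorithm:
362 = 2 * 151 + 60
151 = 2 * 60 + 31
60 = 1 * 31 + 29
31 = 1 * 29 + 2
29 = 14 * 2 + 1
2 = 2 * 1 + 0
GCD(151, 362) = 1

Yes, coprime (GCD = 1)


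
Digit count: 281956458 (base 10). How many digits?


281956458 has 9 digits in base 10
floor(log10(281956458)) + 1 = floor(8.4502) + 1 = 9

9 digits (base 10)


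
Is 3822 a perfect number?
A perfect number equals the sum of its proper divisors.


Proper divisors of 3822: 1, 2, 3, 6, 7, 13, 14, 21, 26, 39, 42, 49, 78, 91, 98, 147, 182, 273, 294, 546, 637, 1274, 1911
Sum = 1 + 2 + 3 + 6 + 7 + 13 + 14 + 21 + 26 + 39 + 42 + 49 + 78 + 91 + 98 + 147 + 182 + 273 + 294 + 546 + 637 + 1274 + 1911 = 5754

No, 3822 is not perfect (5754 ≠ 3822)


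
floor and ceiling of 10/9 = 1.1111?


10/9 = 1.1111
floor = 1
ceil = 2

floor = 1, ceil = 2


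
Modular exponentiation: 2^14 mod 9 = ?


2^1 mod 9 = 2
2^2 mod 9 = 4
2^3 mod 9 = 8
2^4 mod 9 = 7
2^5 mod 9 = 5
2^6 mod 9 = 1
2^7 mod 9 = 2
2^8 mod 9 = 4
2^9 mod 9 = 8
2^10 mod 9 = 7
2^11 mod 9 = 5
2^12 mod 9 = 1
2^13 mod 9 = 2
2^14 mod 9 = 4


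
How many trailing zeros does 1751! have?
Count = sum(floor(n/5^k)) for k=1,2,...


floor(1751/5) = 350
floor(1751/25) = 70
floor(1751/125) = 14
floor(1751/625) = 2
Total = 436

436 trailing zeros


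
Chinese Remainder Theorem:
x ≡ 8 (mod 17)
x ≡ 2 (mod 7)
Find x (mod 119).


M = 17*7 = 119
M1 = M/17 = 7, M2 = M/7 = 17
M1^(-1) mod 17 = 5, M2^(-1) mod 7 = 5
x = 8*7*5 + 2*17*5 = 450
450 mod 119 = 93
Check: 93 mod 17 = 8 ✓, 93 mod 7 = 2 ✓

x ≡ 93 (mod 119)


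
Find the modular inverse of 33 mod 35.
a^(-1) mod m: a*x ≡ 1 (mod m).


Use the extended Euclidean algorithm on (35, 33); each row r = 35*s + 33*t:
r=35, s=1, t=0
r=33, s=0, t=1
q=1: r=2, s=1, t=-1   [35*(1) + 33*(-1) = 2]
q=16: r=1, s=-16, t=17   [35*(-16) + 33*(17) = 1]
q=2: r=0, s=33, t=-35   [35*(33) + 33*(-35) = 0]
GCD = 1 with t = 17, so 33*(17) ≡ 1 (mod 35)
Inverse = 17 mod 35 = 17
Check: 33 * 17 = 561 ≡ 1 (mod 35)

33^(-1) ≡ 17 (mod 35)


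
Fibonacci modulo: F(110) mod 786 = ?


F(k) mod 786 for k=1..110:
1, 1, 2, 3, 5, 8, 13, 21, 34, 55, 89, 144, 233, 377, 610, 201, 25, 226, 251, 477, 728, 419, 361, 780, 355, 349, 704, 267, 185, 452, 637, 303, 154, 457, 611, 282, 107, 389, 496, 99, 595, 694, 503, 411, 128, 539, 667, 420, 301, 721, 236, 171, 407, 578, 199, 777, 190, 181, 371, 552, 137, 689, 40, 729, 769, 712, 695, 621, 530, 365, 109, 474, 583, 271, 68, 339, 407, 746, 367, 327, 694, 235, 143, 378, 521, 113, 634, 747, 595, 556, 365, 135, 500, 635, 349, 198, 547, 745, 506, 465, 185, 650, 49, 699, 748, 661, 623, 498, 335, 47
F(110) mod 786 = 47


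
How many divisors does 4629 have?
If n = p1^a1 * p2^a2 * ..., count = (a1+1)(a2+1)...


4629 = 3^1 × 1543^1
d(4629) = (1+1) × (1+1) = 4

4 divisors


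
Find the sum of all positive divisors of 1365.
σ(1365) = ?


Divisors of 1365: 1, 3, 5, 7, 13, 15, 21, 35, 39, 65, 91, 105, 195, 273, 455, 1365
Sum = 1 + 3 + 5 + 7 + 13 + 15 + 21 + 35 + 39 + 65 + 91 + 105 + 195 + 273 + 455 + 1365 = 2688

σ(1365) = 2688


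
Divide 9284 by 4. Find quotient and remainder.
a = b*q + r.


9284 = 4 * 2321 + 0
Check: 9284 + 0 = 9284

q = 2321, r = 0


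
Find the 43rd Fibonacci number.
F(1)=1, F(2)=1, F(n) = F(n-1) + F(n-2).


Sequence: 1, 1, 2, 3, 5, 8, 13, 21, 34, 55, 89, 144, 233, 377, 610, 987, 1597, 2584, 4181, 6765, 10946, 17711, 28657, 46368, 75025, 121393, 196418, 317811, 514229, 832040, 1346269, 2178309, 3524578, 5702887, 9227465, 14930352, 24157817, 39088169, 63245986, 102334155, 165580141, 267914296, 433494437
F(43) = 433494437


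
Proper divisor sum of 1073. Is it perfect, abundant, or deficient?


Proper divisors: 1, 29, 37
Sum = 1 + 29 + 37 = 67
67 < 1073 → deficient

s(1073) = 67 (deficient)


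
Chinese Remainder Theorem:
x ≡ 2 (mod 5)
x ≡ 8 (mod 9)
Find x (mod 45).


M = 5*9 = 45
M1 = M/5 = 9, M2 = M/9 = 5
M1^(-1) mod 5 = 4, M2^(-1) mod 9 = 2
x = 2*9*4 + 8*5*2 = 152
152 mod 45 = 17
Check: 17 mod 5 = 2 ✓, 17 mod 9 = 8 ✓

x ≡ 17 (mod 45)


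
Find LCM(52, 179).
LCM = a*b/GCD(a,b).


GCD(52, 179) = 1
LCM = 52*179/1 = 9308/1 = 9308

LCM = 9308


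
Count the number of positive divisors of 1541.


1541 = 23^1 × 67^1
d(1541) = (1+1) × (1+1) = 4

4 divisors


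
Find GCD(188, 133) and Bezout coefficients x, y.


Tabular extended Euclidean (each row: r = 188*s + 133*t):
r=188, s=1, t=0
r=133, s=0, t=1
q=1: r=55, s=1, t=-1   [188*(1) + 133*(-1) = 55]
q=2: r=23, s=-2, t=3   [188*(-2) + 133*(3) = 23]
q=2: r=9, s=5, t=-7   [188*(5) + 133*(-7) = 9]
q=2: r=5, s=-12, t=17   [188*(-12) + 133*(17) = 5]
q=1: r=4, s=17, t=-24   [188*(17) + 133*(-24) = 4]
q=1: r=1, s=-29, t=41   [188*(-29) + 133*(41) = 1]
q=4: r=0, s=133, t=-188   [188*(133) + 133*(-188) = 0]
GCD = 1; from the row with r=1: x=-29, y=41
Check: 188*(-29) + 133*(41) = -5452 + 5453 = 1

GCD = 1, x = -29, y = 41


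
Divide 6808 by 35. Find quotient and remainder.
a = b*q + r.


6808 = 35 * 194 + 18
Check: 6790 + 18 = 6808

q = 194, r = 18


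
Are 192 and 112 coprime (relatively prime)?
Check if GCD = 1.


Euclidean algorithm:
192 = 1 * 112 + 80
112 = 1 * 80 + 32
80 = 2 * 32 + 16
32 = 2 * 16 + 0
GCD(192, 112) = 16

No, not coprime (GCD = 16)


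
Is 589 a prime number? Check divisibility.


589 / 19 = 31 (exact division)
589 is NOT prime.

No, 589 is not prime


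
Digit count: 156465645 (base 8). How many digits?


156465645 in base 8 = 1124674755
Number of digits = 10

10 digits (base 8)


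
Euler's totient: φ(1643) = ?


1643 = 31 × 53
Prime factors: 31, 53
φ(1643) = 1643 × (1-1/31) × (1-1/53)
= 1643 × 30/31 × 52/53 = 1560

φ(1643) = 1560


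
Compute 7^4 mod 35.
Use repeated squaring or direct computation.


7^1 mod 35 = 7
7^2 mod 35 = 14
7^3 mod 35 = 28
7^4 mod 35 = 21


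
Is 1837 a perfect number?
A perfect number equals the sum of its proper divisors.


Proper divisors of 1837: 1, 11, 167
Sum = 1 + 11 + 167 = 179

No, 1837 is not perfect (179 ≠ 1837)


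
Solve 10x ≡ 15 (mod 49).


GCD(10, 49) = 1, unique solution
a^(-1) mod 49 = 5
x = 5 * 15 mod 49 = 26

x ≡ 26 (mod 49)


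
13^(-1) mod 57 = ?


Use the extended Euclidean algorithm on (57, 13); each row r = 57*s + 13*t:
r=57, s=1, t=0
r=13, s=0, t=1
q=4: r=5, s=1, t=-4   [57*(1) + 13*(-4) = 5]
q=2: r=3, s=-2, t=9   [57*(-2) + 13*(9) = 3]
q=1: r=2, s=3, t=-13   [57*(3) + 13*(-13) = 2]
q=1: r=1, s=-5, t=22   [57*(-5) + 13*(22) = 1]
q=2: r=0, s=13, t=-57   [57*(13) + 13*(-57) = 0]
GCD = 1 with t = 22, so 13*(22) ≡ 1 (mod 57)
Inverse = 22 mod 57 = 22
Check: 13 * 22 = 286 ≡ 1 (mod 57)

13^(-1) ≡ 22 (mod 57)


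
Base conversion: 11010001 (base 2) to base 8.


11010001 (base 2) = 209 (decimal)
209 (decimal) = 321 (base 8)


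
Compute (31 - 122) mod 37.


31 - 122 = -91
-91 mod 37 = 20


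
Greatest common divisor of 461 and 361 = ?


461 = 1 * 361 + 100
361 = 3 * 100 + 61
100 = 1 * 61 + 39
61 = 1 * 39 + 22
39 = 1 * 22 + 17
22 = 1 * 17 + 5
17 = 3 * 5 + 2
5 = 2 * 2 + 1
2 = 2 * 1 + 0
GCD = 1


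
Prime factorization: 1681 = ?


1681 / 41 = 41
41 / 41 = 1
1681 = 41^2


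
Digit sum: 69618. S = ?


6 + 9 + 6 + 1 + 8 = 30


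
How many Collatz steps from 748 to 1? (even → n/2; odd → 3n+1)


748 → 374 → 187 → 562 → 281 → 844 → 422 → 211 → 634 → 317 → 952 → 476 → 238 → 119 → 358 → 179 → 538 → 269 → 808 → 404 → 202 → 101 → 304 → 152 → 76 → 38 → 19 → 58 → 29 → 88 → 44 → 22 → 11 → 34 → 17 → 52 → 26 → 13 → 40 → 20 → 10 → 5 → 16 → 8 → 4 → 2 → 1
Total steps = 46

46 steps


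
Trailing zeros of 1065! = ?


floor(1065/5) = 213
floor(1065/25) = 42
floor(1065/125) = 8
floor(1065/625) = 1
Total = 264

264 trailing zeros


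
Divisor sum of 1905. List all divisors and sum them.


Divisors of 1905: 1, 3, 5, 15, 127, 381, 635, 1905
Sum = 1 + 3 + 5 + 15 + 127 + 381 + 635 + 1905 = 3072

σ(1905) = 3072


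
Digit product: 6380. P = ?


6 × 3 × 8 × 0 = 0


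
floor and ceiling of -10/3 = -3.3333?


-10/3 = -3.3333
floor = -4
ceil = -3

floor = -4, ceil = -3


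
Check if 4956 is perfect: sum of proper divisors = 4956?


Proper divisors of 4956: 1, 2, 3, 4, 6, 7, 12, 14, 21, 28, 42, 59, 84, 118, 177, 236, 354, 413, 708, 826, 1239, 1652, 2478
Sum = 1 + 2 + 3 + 4 + 6 + 7 + 12 + 14 + 21 + 28 + 42 + 59 + 84 + 118 + 177 + 236 + 354 + 413 + 708 + 826 + 1239 + 1652 + 2478 = 8484

No, 4956 is not perfect (8484 ≠ 4956)


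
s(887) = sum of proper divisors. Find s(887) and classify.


Proper divisors: 1
Sum = 1 = 1
1 < 887 → deficient

s(887) = 1 (deficient)


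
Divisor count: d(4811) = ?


4811 = 17^1 × 283^1
d(4811) = (1+1) × (1+1) = 4

4 divisors


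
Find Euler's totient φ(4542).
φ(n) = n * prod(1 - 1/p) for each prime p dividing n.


4542 = 2 × 3 × 757
Prime factors: 2, 3, 757
φ(4542) = 4542 × (1-1/2) × (1-1/3) × (1-1/757)
= 4542 × 1/2 × 2/3 × 756/757 = 1512

φ(4542) = 1512


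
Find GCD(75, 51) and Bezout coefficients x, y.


Tabular extended Euclidean (each row: r = 75*s + 51*t):
r=75, s=1, t=0
r=51, s=0, t=1
q=1: r=24, s=1, t=-1   [75*(1) + 51*(-1) = 24]
q=2: r=3, s=-2, t=3   [75*(-2) + 51*(3) = 3]
q=8: r=0, s=17, t=-25   [75*(17) + 51*(-25) = 0]
GCD = 3; from the row with r=3: x=-2, y=3
Check: 75*(-2) + 51*(3) = -150 + 153 = 3

GCD = 3, x = -2, y = 3


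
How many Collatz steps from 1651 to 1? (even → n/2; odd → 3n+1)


1651 → 4954 → 2477 → 7432 → 3716 → 1858 → 929 → 2788 → 1394 → 697 → 2092 → 1046 → 523 → 1570 → 785 → 2356 → 1178 → 589 → 1768 → 884 → 442 → 221 → 664 → 332 → 166 → 83 → 250 → 125 → 376 → 188 → 94 → 47 → 142 → 71 → 214 → 107 → 322 → 161 → 484 → 242 → 121 → 364 → 182 → 91 → 274 → 137 → 412 → 206 → 103 → 310 → 155 → 466 → 233 → 700 → 350 → 175 → 526 → 263 → 790 → 395 → 1186 → 593 → 1780 → 890 → 445 → 1336 → 668 → 334 → 167 → 502 → 251 → 754 → 377 → 1132 → 566 → 283 → 850 → 425 → 1276 → 638 → 319 → 958 → 479 → 1438 → 719 → 2158 → 1079 → 3238 → 1619 → 4858 → 2429 → 7288 → 3644 → 1822 → 911 → 2734 → 1367 → 4102 → 2051 → 6154 → 3077 → 9232 → 4616 → 2308 → 1154 → 577 → 1732 → 866 → 433 → 1300 → 650 → 325 → 976 → 488 → 244 → 122 → 61 → 184 → 92 → 46 → 23 → 70 → 35 → 106 → 53 → 160 → 80 → 40 → 20 → 10 → 5 → 16 → 8 → 4 → 2 → 1
Total steps = 135

135 steps


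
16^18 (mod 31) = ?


16^1 mod 31 = 16
16^2 mod 31 = 8
16^3 mod 31 = 4
16^4 mod 31 = 2
16^5 mod 31 = 1
16^6 mod 31 = 16
16^7 mod 31 = 8
16^8 mod 31 = 4
16^9 mod 31 = 2
16^10 mod 31 = 1
16^11 mod 31 = 16
16^12 mod 31 = 8
16^13 mod 31 = 4
16^14 mod 31 = 2
16^15 mod 31 = 1
16^16 mod 31 = 16
16^17 mod 31 = 8
16^18 mod 31 = 4


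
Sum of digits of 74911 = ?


7 + 4 + 9 + 1 + 1 = 22


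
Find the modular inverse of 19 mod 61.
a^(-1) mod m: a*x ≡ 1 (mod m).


Use the extended Euclidean algorithm on (61, 19); each row r = 61*s + 19*t:
r=61, s=1, t=0
r=19, s=0, t=1
q=3: r=4, s=1, t=-3   [61*(1) + 19*(-3) = 4]
q=4: r=3, s=-4, t=13   [61*(-4) + 19*(13) = 3]
q=1: r=1, s=5, t=-16   [61*(5) + 19*(-16) = 1]
q=3: r=0, s=-19, t=61   [61*(-19) + 19*(61) = 0]
GCD = 1 with t = -16, so 19*(-16) ≡ 1 (mod 61)
Inverse = -16 mod 61 = 45
Check: 19 * 45 = 855 ≡ 1 (mod 61)

19^(-1) ≡ 45 (mod 61)


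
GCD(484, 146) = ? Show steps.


484 = 3 * 146 + 46
146 = 3 * 46 + 8
46 = 5 * 8 + 6
8 = 1 * 6 + 2
6 = 3 * 2 + 0
GCD = 2


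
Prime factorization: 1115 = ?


1115 / 5 = 223
223 / 223 = 1
1115 = 5 × 223


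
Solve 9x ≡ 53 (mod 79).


GCD(9, 79) = 1, unique solution
a^(-1) mod 79 = 44
x = 44 * 53 mod 79 = 41

x ≡ 41 (mod 79)


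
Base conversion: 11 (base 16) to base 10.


11 (base 16) = 17 (decimal)
17 (decimal) = 17 (base 10)


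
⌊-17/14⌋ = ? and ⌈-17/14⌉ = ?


-17/14 = -1.2143
floor = -2
ceil = -1

floor = -2, ceil = -1


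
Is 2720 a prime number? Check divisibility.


2720 / 2 = 1360 (exact division)
2720 is NOT prime.

No, 2720 is not prime


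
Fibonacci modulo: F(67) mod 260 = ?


F(k) mod 260 for k=1..67:
1, 1, 2, 3, 5, 8, 13, 21, 34, 55, 89, 144, 233, 117, 90, 207, 37, 244, 21, 5, 26, 31, 57, 88, 145, 233, 118, 91, 209, 40, 249, 29, 18, 47, 65, 112, 177, 29, 206, 235, 181, 156, 77, 233, 50, 23, 73, 96, 169, 5, 174, 179, 93, 12, 105, 117, 222, 79, 41, 120, 161, 21, 182, 203, 125, 68, 193
F(67) mod 260 = 193


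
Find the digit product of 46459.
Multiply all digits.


4 × 6 × 4 × 5 × 9 = 4320


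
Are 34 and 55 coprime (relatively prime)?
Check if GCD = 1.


Euclidean algorithm:
55 = 1 * 34 + 21
34 = 1 * 21 + 13
21 = 1 * 13 + 8
13 = 1 * 8 + 5
8 = 1 * 5 + 3
5 = 1 * 3 + 2
3 = 1 * 2 + 1
2 = 2 * 1 + 0
GCD(34, 55) = 1

Yes, coprime (GCD = 1)


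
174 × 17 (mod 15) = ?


174 × 17 = 2958
2958 mod 15 = 3


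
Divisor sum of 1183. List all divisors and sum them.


Divisors of 1183: 1, 7, 13, 91, 169, 1183
Sum = 1 + 7 + 13 + 91 + 169 + 1183 = 1464

σ(1183) = 1464


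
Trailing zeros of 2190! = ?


floor(2190/5) = 438
floor(2190/25) = 87
floor(2190/125) = 17
floor(2190/625) = 3
Total = 545

545 trailing zeros


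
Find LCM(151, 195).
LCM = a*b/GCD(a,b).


GCD(151, 195) = 1
LCM = 151*195/1 = 29445/1 = 29445

LCM = 29445


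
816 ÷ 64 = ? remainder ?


816 = 64 * 12 + 48
Check: 768 + 48 = 816

q = 12, r = 48


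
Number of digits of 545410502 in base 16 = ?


545410502 in base 16 = 20824DC6
Number of digits = 8

8 digits (base 16)


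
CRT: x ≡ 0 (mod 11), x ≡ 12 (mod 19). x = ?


M = 11*19 = 209
M1 = M/11 = 19, M2 = M/19 = 11
M1^(-1) mod 11 = 7, M2^(-1) mod 19 = 7
x = 0*19*7 + 12*11*7 = 924
924 mod 209 = 88
Check: 88 mod 11 = 0 ✓, 88 mod 19 = 12 ✓

x ≡ 88 (mod 209)


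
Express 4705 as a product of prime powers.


4705 / 5 = 941
941 / 941 = 1
4705 = 5 × 941


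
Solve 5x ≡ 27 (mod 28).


GCD(5, 28) = 1, unique solution
a^(-1) mod 28 = 17
x = 17 * 27 mod 28 = 11

x ≡ 11 (mod 28)


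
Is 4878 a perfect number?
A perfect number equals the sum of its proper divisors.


Proper divisors of 4878: 1, 2, 3, 6, 9, 18, 271, 542, 813, 1626, 2439
Sum = 1 + 2 + 3 + 6 + 9 + 18 + 271 + 542 + 813 + 1626 + 2439 = 5730

No, 4878 is not perfect (5730 ≠ 4878)


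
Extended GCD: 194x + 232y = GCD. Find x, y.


Tabular extended Euclidean (each row: r = 194*s + 232*t):
r=194, s=1, t=0
r=232, s=0, t=1
q=0: r=194, s=1, t=0   [194*(1) + 232*(0) = 194]
q=1: r=38, s=-1, t=1   [194*(-1) + 232*(1) = 38]
q=5: r=4, s=6, t=-5   [194*(6) + 232*(-5) = 4]
q=9: r=2, s=-55, t=46   [194*(-55) + 232*(46) = 2]
q=2: r=0, s=116, t=-97   [194*(116) + 232*(-97) = 0]
GCD = 2; from the row with r=2: x=-55, y=46
Check: 194*(-55) + 232*(46) = -10670 + 10672 = 2

GCD = 2, x = -55, y = 46


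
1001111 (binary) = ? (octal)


1001111 (base 2) = 79 (decimal)
79 (decimal) = 117 (base 8)


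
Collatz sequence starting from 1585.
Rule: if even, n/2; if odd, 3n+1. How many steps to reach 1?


1585 → 4756 → 2378 → 1189 → 3568 → 1784 → 892 → 446 → 223 → 670 → 335 → 1006 → 503 → 1510 → 755 → 2266 → 1133 → 3400 → 1700 → 850 → 425 → 1276 → 638 → 319 → 958 → 479 → 1438 → 719 → 2158 → 1079 → 3238 → 1619 → 4858 → 2429 → 7288 → 3644 → 1822 → 911 → 2734 → 1367 → 4102 → 2051 → 6154 → 3077 → 9232 → 4616 → 2308 → 1154 → 577 → 1732 → 866 → 433 → 1300 → 650 → 325 → 976 → 488 → 244 → 122 → 61 → 184 → 92 → 46 → 23 → 70 → 35 → 106 → 53 → 160 → 80 → 40 → 20 → 10 → 5 → 16 → 8 → 4 → 2 → 1
Total steps = 78

78 steps


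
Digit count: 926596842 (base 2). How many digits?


926596842 in base 2 = 110111001110101011111011101010
Number of digits = 30

30 digits (base 2)


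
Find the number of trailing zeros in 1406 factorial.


floor(1406/5) = 281
floor(1406/25) = 56
floor(1406/125) = 11
floor(1406/625) = 2
Total = 350

350 trailing zeros


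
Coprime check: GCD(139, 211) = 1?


Euclidean algorithm:
211 = 1 * 139 + 72
139 = 1 * 72 + 67
72 = 1 * 67 + 5
67 = 13 * 5 + 2
5 = 2 * 2 + 1
2 = 2 * 1 + 0
GCD(139, 211) = 1

Yes, coprime (GCD = 1)


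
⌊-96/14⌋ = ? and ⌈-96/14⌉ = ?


-96/14 = -6.8571
floor = -7
ceil = -6

floor = -7, ceil = -6


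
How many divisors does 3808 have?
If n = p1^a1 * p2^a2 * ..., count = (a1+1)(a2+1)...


3808 = 2^5 × 7^1 × 17^1
d(3808) = (5+1) × (1+1) × (1+1) = 24

24 divisors


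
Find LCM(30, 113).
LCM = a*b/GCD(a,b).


GCD(30, 113) = 1
LCM = 30*113/1 = 3390/1 = 3390

LCM = 3390


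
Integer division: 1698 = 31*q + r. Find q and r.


1698 = 31 * 54 + 24
Check: 1674 + 24 = 1698

q = 54, r = 24


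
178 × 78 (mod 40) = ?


178 × 78 = 13884
13884 mod 40 = 4


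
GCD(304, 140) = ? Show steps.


304 = 2 * 140 + 24
140 = 5 * 24 + 20
24 = 1 * 20 + 4
20 = 5 * 4 + 0
GCD = 4


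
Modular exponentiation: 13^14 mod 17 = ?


13^1 mod 17 = 13
13^2 mod 17 = 16
13^3 mod 17 = 4
13^4 mod 17 = 1
13^5 mod 17 = 13
13^6 mod 17 = 16
13^7 mod 17 = 4
13^8 mod 17 = 1
13^9 mod 17 = 13
13^10 mod 17 = 16
13^11 mod 17 = 4
13^12 mod 17 = 1
13^13 mod 17 = 13
13^14 mod 17 = 16


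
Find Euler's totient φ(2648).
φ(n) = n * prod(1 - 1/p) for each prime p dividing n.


2648 = 2^3 × 331
Prime factors: 2, 331
φ(2648) = 2648 × (1-1/2) × (1-1/331)
= 2648 × 1/2 × 330/331 = 1320

φ(2648) = 1320


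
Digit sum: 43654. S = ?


4 + 3 + 6 + 5 + 4 = 22


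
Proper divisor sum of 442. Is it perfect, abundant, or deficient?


Proper divisors: 1, 2, 13, 17, 26, 34, 221
Sum = 1 + 2 + 13 + 17 + 26 + 34 + 221 = 314
314 < 442 → deficient

s(442) = 314 (deficient)


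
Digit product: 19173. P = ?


1 × 9 × 1 × 7 × 3 = 189


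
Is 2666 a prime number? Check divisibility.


2666 / 2 = 1333 (exact division)
2666 is NOT prime.

No, 2666 is not prime


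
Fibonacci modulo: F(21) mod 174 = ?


F(k) mod 174 for k=1..21:
1, 1, 2, 3, 5, 8, 13, 21, 34, 55, 89, 144, 59, 29, 88, 117, 31, 148, 5, 153, 158
F(21) mod 174 = 158


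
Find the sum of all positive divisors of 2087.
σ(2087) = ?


Divisors of 2087: 1, 2087
Sum = 1 + 2087 = 2088

σ(2087) = 2088


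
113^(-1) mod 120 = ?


Use the extended Euclidean algorithm on (120, 113); each row r = 120*s + 113*t:
r=120, s=1, t=0
r=113, s=0, t=1
q=1: r=7, s=1, t=-1   [120*(1) + 113*(-1) = 7]
q=16: r=1, s=-16, t=17   [120*(-16) + 113*(17) = 1]
q=7: r=0, s=113, t=-120   [120*(113) + 113*(-120) = 0]
GCD = 1 with t = 17, so 113*(17) ≡ 1 (mod 120)
Inverse = 17 mod 120 = 17
Check: 113 * 17 = 1921 ≡ 1 (mod 120)

113^(-1) ≡ 17 (mod 120)


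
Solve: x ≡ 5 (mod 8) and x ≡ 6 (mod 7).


M = 8*7 = 56
M1 = M/8 = 7, M2 = M/7 = 8
M1^(-1) mod 8 = 7, M2^(-1) mod 7 = 1
x = 5*7*7 + 6*8*1 = 293
293 mod 56 = 13
Check: 13 mod 8 = 5 ✓, 13 mod 7 = 6 ✓

x ≡ 13 (mod 56)


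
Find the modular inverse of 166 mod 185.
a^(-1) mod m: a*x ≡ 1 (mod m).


Use the extended Euclidean algorithm on (185, 166); each row r = 185*s + 166*t:
r=185, s=1, t=0
r=166, s=0, t=1
q=1: r=19, s=1, t=-1   [185*(1) + 166*(-1) = 19]
q=8: r=14, s=-8, t=9   [185*(-8) + 166*(9) = 14]
q=1: r=5, s=9, t=-10   [185*(9) + 166*(-10) = 5]
q=2: r=4, s=-26, t=29   [185*(-26) + 166*(29) = 4]
q=1: r=1, s=35, t=-39   [185*(35) + 166*(-39) = 1]
q=4: r=0, s=-166, t=185   [185*(-166) + 166*(185) = 0]
GCD = 1 with t = -39, so 166*(-39) ≡ 1 (mod 185)
Inverse = -39 mod 185 = 146
Check: 166 * 146 = 24236 ≡ 1 (mod 185)

166^(-1) ≡ 146 (mod 185)


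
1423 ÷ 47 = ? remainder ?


1423 = 47 * 30 + 13
Check: 1410 + 13 = 1423

q = 30, r = 13


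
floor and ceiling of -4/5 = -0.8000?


-4/5 = -0.8000
floor = -1
ceil = 0

floor = -1, ceil = 0


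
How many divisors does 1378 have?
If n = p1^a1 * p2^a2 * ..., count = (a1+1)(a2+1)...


1378 = 2^1 × 13^1 × 53^1
d(1378) = (1+1) × (1+1) × (1+1) = 8

8 divisors


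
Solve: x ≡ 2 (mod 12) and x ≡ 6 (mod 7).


M = 12*7 = 84
M1 = M/12 = 7, M2 = M/7 = 12
M1^(-1) mod 12 = 7, M2^(-1) mod 7 = 3
x = 2*7*7 + 6*12*3 = 314
314 mod 84 = 62
Check: 62 mod 12 = 2 ✓, 62 mod 7 = 6 ✓

x ≡ 62 (mod 84)
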